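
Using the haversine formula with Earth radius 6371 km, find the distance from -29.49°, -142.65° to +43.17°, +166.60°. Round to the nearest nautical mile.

5180 nmi

Δλ = 166.60 − -142.65 = 309.25°; wrapped into (−180°, 180°]: -50.75°.
Δφ = 43.17 − -29.49 = 72.66°.
a = sin²(Δφ/2) + cos φ₁ · cos φ₂ · sin²(Δλ/2) = 0.467565.
c = 2·atan2(√a, √(1−a)) = 1.50588 rad → d = 6371·c ≈ 9593.97 km ≈ 5180.33 nmi.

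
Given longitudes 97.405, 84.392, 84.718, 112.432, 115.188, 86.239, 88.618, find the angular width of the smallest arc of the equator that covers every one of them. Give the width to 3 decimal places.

Sort the longitudes: +84.392°, +84.718°, +86.239°, +88.618°, +97.405°, +112.432°, +115.188°.
Eastward gaps between consecutive values (wrapping around): 0.326°, 1.521°, 2.379°, 8.787°, 15.027°, 2.756°, 329.204°.
Largest gap = 329.204° ⇒ minimal covering band is its complement: 360° − 329.204° = 30.796°.
Band runs from +84.392° eastward to +115.188°.

30.796°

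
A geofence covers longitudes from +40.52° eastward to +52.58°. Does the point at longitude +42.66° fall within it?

Yes

Band width going east from +40.52° to +52.58°: ((52.58 − 40.52) mod 360) = 12.06°.
Offset of +42.66° east of the west edge: ((42.66 − 40.52) mod 360) = 2.14°.
2.14° ≤ 12.06° ⇒ inside.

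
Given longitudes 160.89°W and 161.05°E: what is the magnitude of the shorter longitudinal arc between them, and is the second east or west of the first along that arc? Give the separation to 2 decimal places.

38.06° west

Raw difference: 161.05 − -160.89 = 321.94°.
Normalise into (−180°, 180°]: 321.94° − 360° = -38.06°.
Negative ⇒ the second point lies to the west; separation 38.06°.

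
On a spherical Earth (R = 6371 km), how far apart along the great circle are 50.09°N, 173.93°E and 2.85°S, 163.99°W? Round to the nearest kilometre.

6254 km

Δλ = -163.99 − 173.93 = -337.92°; wrapped into (−180°, 180°]: 22.08°.
Δφ = -2.85 − 50.09 = -52.94°.
a = sin²(Δφ/2) + cos φ₁ · cos φ₂ · sin²(Δλ/2) = 0.222172.
c = 2·atan2(√a, √(1−a)) = 0.98165 rad → d = 6371·c ≈ 6254.06 km.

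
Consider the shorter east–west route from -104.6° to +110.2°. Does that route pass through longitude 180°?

Yes

Naïve |110.2 − -104.6| = 214.8° > 180°, so the shorter arc goes the other way round — across 180°.
Signed shortest Δλ = ((110.2 − -104.6 + 180) mod 360) − 180 = -145.2°.
Going west by 145.2° from -104.6° passes through 180° before reaching +110.2°.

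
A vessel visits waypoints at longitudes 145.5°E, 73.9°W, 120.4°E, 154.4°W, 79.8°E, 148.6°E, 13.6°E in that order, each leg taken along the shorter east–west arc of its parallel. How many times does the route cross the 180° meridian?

4

Leg 1: +145.5° → -73.9°, shortest Δλ = 140.6° (east) — crosses 180°.
Leg 2: -73.9° → +120.4°, shortest Δλ = -165.7° (west) — crosses 180°.
Leg 3: +120.4° → -154.4°, shortest Δλ = 85.2° (east) — crosses 180°.
Leg 4: -154.4° → +79.8°, shortest Δλ = -125.8° (west) — crosses 180°.
Leg 5: +79.8° → +148.6°, shortest Δλ = 68.8° (east) — does not cross 180°.
Leg 6: +148.6° → +13.6°, shortest Δλ = -135.0° (west) — does not cross 180°.
Total crossings: 4.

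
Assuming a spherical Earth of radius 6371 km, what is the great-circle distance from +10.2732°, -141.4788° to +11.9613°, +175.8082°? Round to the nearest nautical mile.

Δλ = 175.8082 − -141.4788 = 317.2870°; wrapped into (−180°, 180°]: -42.7130°.
Δφ = 11.9613 − 10.2732 = 1.6881°.
a = sin²(Δφ/2) + cos φ₁ · cos φ₂ · sin²(Δλ/2) = 0.127877.
c = 2·atan2(√a, √(1−a)) = 0.73139 rad → d = 6371·c ≈ 4659.70 km ≈ 2516.04 nmi.

2516 nmi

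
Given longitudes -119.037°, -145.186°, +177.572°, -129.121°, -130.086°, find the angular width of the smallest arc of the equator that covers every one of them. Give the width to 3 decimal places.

Sort the longitudes: -145.186°, -130.086°, -129.121°, -119.037°, +177.572°.
Eastward gaps between consecutive values (wrapping around): 15.100°, 0.965°, 10.084°, 296.609°, 37.242°.
Largest gap = 296.609° ⇒ minimal covering band is its complement: 360° − 296.609° = 63.391°.
Band runs from +177.572° eastward to -119.037°, crossing the antimeridian.

63.391°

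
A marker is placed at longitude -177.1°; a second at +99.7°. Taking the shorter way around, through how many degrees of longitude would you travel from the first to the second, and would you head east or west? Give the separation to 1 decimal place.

83.2° west

Raw difference: 99.7 − -177.1 = 276.8°.
Normalise into (−180°, 180°]: 276.8° − 360° = -83.2°.
Negative ⇒ the second point lies to the west; separation 83.2°.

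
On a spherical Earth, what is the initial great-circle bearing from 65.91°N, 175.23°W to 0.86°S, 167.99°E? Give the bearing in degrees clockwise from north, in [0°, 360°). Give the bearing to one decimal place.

Δλ = 167.99 − -175.23 = 343.22°; wrapped into (−180°, 180°]: -16.78°.
θ = atan2( sin Δλ · cos φ₂ , cos φ₁ · sin φ₂ − sin φ₁ · cos φ₂ · cos Δλ )
  = atan2(-0.28867, -0.88006) = -161.840° → normalised to [0°, 360°): 198.160°.

198.2°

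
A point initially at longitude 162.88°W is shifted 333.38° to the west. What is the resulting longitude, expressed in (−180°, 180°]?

136.26°W

Start at -162.88°; shift −333.38° → -496.26°.
-496.26° lies outside (−180°, 180°]; add 360° → -136.26°.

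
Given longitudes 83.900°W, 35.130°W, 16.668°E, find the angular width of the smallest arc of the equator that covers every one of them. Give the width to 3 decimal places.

100.568°

Sort the longitudes: -83.900°, -35.130°, +16.668°.
Eastward gaps between consecutive values (wrapping around): 48.770°, 51.798°, 259.432°.
Largest gap = 259.432° ⇒ minimal covering band is its complement: 360° − 259.432° = 100.568°.
Band runs from -83.900° eastward to +16.668°.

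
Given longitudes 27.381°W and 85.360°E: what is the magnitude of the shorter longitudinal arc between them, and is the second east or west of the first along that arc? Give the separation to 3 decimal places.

112.741° east

Raw difference: 85.360 − -27.381 = 112.741°.
Normalise into (−180°, 180°]: 112.741° stays 112.741°.
Positive ⇒ the second point lies to the east; separation 112.741°.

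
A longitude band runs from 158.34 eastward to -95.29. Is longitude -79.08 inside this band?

Band width going east from +158.34° to -95.29°: ((-95.29 − 158.34) mod 360) = 106.37°.
Offset of -79.08° east of the west edge: ((-79.08 − 158.34) mod 360) = 122.58°.
122.58° > 106.37° ⇒ outside.

No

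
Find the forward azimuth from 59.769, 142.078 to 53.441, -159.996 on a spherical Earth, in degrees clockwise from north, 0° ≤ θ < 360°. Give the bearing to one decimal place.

Δλ = -159.996 − 142.078 = -302.074°; wrapped into (−180°, 180°]: 57.926°.
θ = atan2( sin Δλ · cos φ₂ , cos φ₁ · sin φ₂ − sin φ₁ · cos φ₂ · cos Δλ )
  = atan2(0.50473, 0.13114) = 75.435° → normalised to [0°, 360°): 75.435°.

75.4°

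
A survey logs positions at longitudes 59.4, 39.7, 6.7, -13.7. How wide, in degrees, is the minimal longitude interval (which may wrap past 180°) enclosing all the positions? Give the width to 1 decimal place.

Sort the longitudes: -13.7°, +6.7°, +39.7°, +59.4°.
Eastward gaps between consecutive values (wrapping around): 20.4°, 33.0°, 19.7°, 286.9°.
Largest gap = 286.9° ⇒ minimal covering band is its complement: 360° − 286.9° = 73.1°.
Band runs from -13.7° eastward to +59.4°.

73.1°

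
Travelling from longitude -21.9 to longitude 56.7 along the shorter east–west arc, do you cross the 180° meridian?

No

Signed shortest Δλ = ((56.7 − -21.9 + 180) mod 360) − 180 = 78.6°.
Going east by 78.6° from -21.9° reaches +56.7° without touching 180°.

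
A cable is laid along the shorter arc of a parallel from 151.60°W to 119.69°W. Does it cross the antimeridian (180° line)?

Signed shortest Δλ = ((-119.69 − -151.60 + 180) mod 360) − 180 = 31.91°.
Going east by 31.91° from -151.60° reaches -119.69° without touching 180°.

No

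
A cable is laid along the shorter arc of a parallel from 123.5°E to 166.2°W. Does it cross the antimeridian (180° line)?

Naïve |-166.2 − 123.5| = 289.7° > 180°, so the shorter arc goes the other way round — across 180°.
Signed shortest Δλ = ((-166.2 − 123.5 + 180) mod 360) − 180 = 70.3°.
Going east by 70.3° from +123.5° passes through 180° before reaching -166.2°.

Yes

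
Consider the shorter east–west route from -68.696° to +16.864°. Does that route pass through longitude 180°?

Signed shortest Δλ = ((16.864 − -68.696 + 180) mod 360) − 180 = 85.56°.
Going east by 85.56° from -68.696° reaches +16.864° without touching 180°.

No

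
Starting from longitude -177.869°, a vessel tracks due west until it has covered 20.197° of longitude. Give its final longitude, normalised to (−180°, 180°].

Start at -177.869°; shift −20.197° → -198.066°.
-198.066° lies outside (−180°, 180°]; add 360° → +161.934°.

+161.934°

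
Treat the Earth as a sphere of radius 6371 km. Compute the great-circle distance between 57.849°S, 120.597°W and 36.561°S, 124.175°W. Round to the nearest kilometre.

2382 km

Δλ = -124.175 − -120.597 = -3.578°.
Δφ = -36.561 − -57.849 = 21.288°.
a = sin²(Δφ/2) + cos φ₁ · cos φ₂ · sin²(Δλ/2) = 0.034533.
c = 2·atan2(√a, √(1−a)) = 0.37383 rad → d = 6371·c ≈ 2381.70 km.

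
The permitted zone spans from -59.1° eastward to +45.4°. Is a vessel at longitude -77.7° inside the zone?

Band width going east from -59.1° to +45.4°: ((45.4 − -59.1) mod 360) = 104.5°.
Offset of -77.7° east of the west edge: ((-77.7 − -59.1) mod 360) = 341.4°.
341.4° > 104.5° ⇒ outside.

No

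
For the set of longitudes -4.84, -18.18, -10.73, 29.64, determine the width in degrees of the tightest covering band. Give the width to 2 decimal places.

47.82°

Sort the longitudes: -18.18°, -10.73°, -4.84°, +29.64°.
Eastward gaps between consecutive values (wrapping around): 7.45°, 5.89°, 34.48°, 312.18°.
Largest gap = 312.18° ⇒ minimal covering band is its complement: 360° − 312.18° = 47.82°.
Band runs from -18.18° eastward to +29.64°.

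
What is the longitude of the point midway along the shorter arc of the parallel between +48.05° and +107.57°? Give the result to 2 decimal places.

+77.81°

Signed shortest Δλ from +48.05° to +107.57° is +59.52°.
Midpoint longitude = +48.05° + (+59.52°)/2 = +48.05° + 29.76° = +77.81°.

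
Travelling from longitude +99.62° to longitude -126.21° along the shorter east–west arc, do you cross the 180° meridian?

Yes

Naïve |-126.21 − 99.62| = 225.83° > 180°, so the shorter arc goes the other way round — across 180°.
Signed shortest Δλ = ((-126.21 − 99.62 + 180) mod 360) − 180 = 134.17°.
Going east by 134.17° from +99.62° passes through 180° before reaching -126.21°.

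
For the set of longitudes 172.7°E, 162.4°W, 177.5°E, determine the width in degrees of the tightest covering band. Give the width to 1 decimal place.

24.9°

Sort the longitudes: -162.4°, +172.7°, +177.5°.
Eastward gaps between consecutive values (wrapping around): 335.1°, 4.8°, 20.1°.
Largest gap = 335.1° ⇒ minimal covering band is its complement: 360° − 335.1° = 24.9°.
Band runs from +172.7° eastward to -162.4°, crossing the antimeridian.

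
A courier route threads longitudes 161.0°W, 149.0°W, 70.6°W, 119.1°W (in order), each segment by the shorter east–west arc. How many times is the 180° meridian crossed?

Leg 1: -161.0° → -149.0°, shortest Δλ = 12.0° (east) — does not cross 180°.
Leg 2: -149.0° → -70.6°, shortest Δλ = 78.4° (east) — does not cross 180°.
Leg 3: -70.6° → -119.1°, shortest Δλ = -48.5° (west) — does not cross 180°.
Total crossings: 0.

0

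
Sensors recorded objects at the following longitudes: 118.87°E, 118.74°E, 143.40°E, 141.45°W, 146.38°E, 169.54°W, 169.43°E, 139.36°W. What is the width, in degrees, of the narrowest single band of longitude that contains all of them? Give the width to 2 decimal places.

Sort the longitudes: -169.54°, -141.45°, -139.36°, +118.74°, +118.87°, +143.40°, +146.38°, +169.43°.
Eastward gaps between consecutive values (wrapping around): 28.09°, 2.09°, 258.10°, 0.13°, 24.53°, 2.98°, 23.05°, 21.03°.
Largest gap = 258.10° ⇒ minimal covering band is its complement: 360° − 258.10° = 101.90°.
Band runs from +118.74° eastward to -139.36°, crossing the antimeridian.

101.90°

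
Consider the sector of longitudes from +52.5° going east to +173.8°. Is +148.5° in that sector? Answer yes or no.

Yes

Band width going east from +52.5° to +173.8°: ((173.8 − 52.5) mod 360) = 121.3°.
Offset of +148.5° east of the west edge: ((148.5 − 52.5) mod 360) = 96.0°.
96.0° ≤ 121.3° ⇒ inside.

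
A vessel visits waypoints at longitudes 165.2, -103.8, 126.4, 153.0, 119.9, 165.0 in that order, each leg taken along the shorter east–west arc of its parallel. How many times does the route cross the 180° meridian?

Leg 1: +165.2° → -103.8°, shortest Δλ = 91.0° (east) — crosses 180°.
Leg 2: -103.8° → +126.4°, shortest Δλ = -129.8° (west) — crosses 180°.
Leg 3: +126.4° → +153.0°, shortest Δλ = 26.6° (east) — does not cross 180°.
Leg 4: +153.0° → +119.9°, shortest Δλ = -33.1° (west) — does not cross 180°.
Leg 5: +119.9° → +165.0°, shortest Δλ = 45.1° (east) — does not cross 180°.
Total crossings: 2.

2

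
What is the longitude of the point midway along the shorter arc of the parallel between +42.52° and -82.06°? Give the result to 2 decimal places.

-19.77°

Signed shortest Δλ from +42.52° to -82.06° is -124.58°.
Midpoint longitude = +42.52° + (-124.58°)/2 = +42.52° − 62.29° = -19.77°.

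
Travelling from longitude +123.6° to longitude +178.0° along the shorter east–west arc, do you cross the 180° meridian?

No

Signed shortest Δλ = ((178.0 − 123.6 + 180) mod 360) − 180 = 54.4°.
Going east by 54.4° from +123.6° reaches +178.0° without touching 180°.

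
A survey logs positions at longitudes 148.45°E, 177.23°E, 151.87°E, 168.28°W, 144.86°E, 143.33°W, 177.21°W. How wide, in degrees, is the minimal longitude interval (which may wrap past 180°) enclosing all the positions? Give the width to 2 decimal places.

Sort the longitudes: -177.21°, -168.28°, -143.33°, +144.86°, +148.45°, +151.87°, +177.23°.
Eastward gaps between consecutive values (wrapping around): 8.93°, 24.95°, 288.19°, 3.59°, 3.42°, 25.36°, 5.56°.
Largest gap = 288.19° ⇒ minimal covering band is its complement: 360° − 288.19° = 71.81°.
Band runs from +144.86° eastward to -143.33°, crossing the antimeridian.

71.81°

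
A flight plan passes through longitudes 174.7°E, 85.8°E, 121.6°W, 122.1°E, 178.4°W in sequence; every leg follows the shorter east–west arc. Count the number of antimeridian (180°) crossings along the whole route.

3

Leg 1: +174.7° → +85.8°, shortest Δλ = -88.9° (west) — does not cross 180°.
Leg 2: +85.8° → -121.6°, shortest Δλ = 152.6° (east) — crosses 180°.
Leg 3: -121.6° → +122.1°, shortest Δλ = -116.3° (west) — crosses 180°.
Leg 4: +122.1° → -178.4°, shortest Δλ = 59.5° (east) — crosses 180°.
Total crossings: 3.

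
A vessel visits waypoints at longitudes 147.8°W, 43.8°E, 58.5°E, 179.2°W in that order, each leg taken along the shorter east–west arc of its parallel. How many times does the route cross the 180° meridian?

Leg 1: -147.8° → +43.8°, shortest Δλ = -168.4° (west) — crosses 180°.
Leg 2: +43.8° → +58.5°, shortest Δλ = 14.7° (east) — does not cross 180°.
Leg 3: +58.5° → -179.2°, shortest Δλ = 122.3° (east) — crosses 180°.
Total crossings: 2.

2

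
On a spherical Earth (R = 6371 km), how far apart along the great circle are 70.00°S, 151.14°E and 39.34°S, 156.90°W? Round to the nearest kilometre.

Δλ = -156.90 − 151.14 = -308.04°; wrapped into (−180°, 180°]: 51.96°.
Δφ = -39.34 − -70.00 = 30.66°.
a = sin²(Δφ/2) + cos φ₁ · cos φ₂ · sin²(Δλ/2) = 0.120655.
c = 2·atan2(√a, √(1−a)) = 0.70950 rad → d = 6371·c ≈ 4520.21 km.

4520 km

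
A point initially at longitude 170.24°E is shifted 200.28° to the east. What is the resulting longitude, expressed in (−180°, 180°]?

Start at +170.24°; shift +200.28° → +370.52°.
+370.52° lies outside (−180°, 180°]; subtract 360° → +10.52°.

10.52°E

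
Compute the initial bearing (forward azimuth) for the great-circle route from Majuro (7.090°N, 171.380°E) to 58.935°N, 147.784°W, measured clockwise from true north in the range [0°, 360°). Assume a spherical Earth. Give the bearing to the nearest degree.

Δλ = -147.784 − 171.380 = -319.164°; wrapped into (−180°, 180°]: 40.836°.
θ = atan2( sin Δλ · cos φ₂ , cos φ₁ · sin φ₂ − sin φ₁ · cos φ₂ · cos Δλ )
  = atan2(0.33742, 0.80185) = 22.821° → normalised to [0°, 360°): 22.821°.

23°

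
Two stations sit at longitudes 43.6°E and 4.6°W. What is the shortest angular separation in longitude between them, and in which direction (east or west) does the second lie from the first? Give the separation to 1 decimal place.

Raw difference: -4.6 − 43.6 = -48.2°.
Normalise into (−180°, 180°]: -48.2° stays -48.2°.
Negative ⇒ the second point lies to the west; separation 48.2°.

48.2° west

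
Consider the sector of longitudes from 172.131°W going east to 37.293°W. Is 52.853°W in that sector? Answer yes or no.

Yes

Band width going east from -172.131° to -37.293°: ((-37.293 − -172.131) mod 360) = 134.838°.
Offset of -52.853° east of the west edge: ((-52.853 − -172.131) mod 360) = 119.278°.
119.278° ≤ 134.838° ⇒ inside.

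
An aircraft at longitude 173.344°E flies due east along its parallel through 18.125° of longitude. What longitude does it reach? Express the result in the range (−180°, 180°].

168.531°W

Start at +173.344°; shift +18.125° → +191.469°.
+191.469° lies outside (−180°, 180°]; subtract 360° → -168.531°.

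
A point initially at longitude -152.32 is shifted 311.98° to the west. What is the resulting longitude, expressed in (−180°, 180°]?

-104.30°

Start at -152.32°; shift −311.98° → -464.30°.
-464.30° lies outside (−180°, 180°]; add 360° → -104.30°.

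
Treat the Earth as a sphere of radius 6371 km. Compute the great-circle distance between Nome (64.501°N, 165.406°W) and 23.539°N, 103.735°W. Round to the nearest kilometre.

6314 km

Δλ = -103.735 − -165.406 = 61.671°.
Δφ = 23.539 − 64.501 = -40.962°.
a = sin²(Δφ/2) + cos φ₁ · cos φ₂ · sin²(Δλ/2) = 0.226121.
c = 2·atan2(√a, √(1−a)) = 0.99112 rad → d = 6371·c ≈ 6314.40 km.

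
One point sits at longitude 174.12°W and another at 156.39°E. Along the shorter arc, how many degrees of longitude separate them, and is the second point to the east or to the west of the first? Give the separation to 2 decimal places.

Raw difference: 156.39 − -174.12 = 330.51°.
Normalise into (−180°, 180°]: 330.51° − 360° = -29.49°.
Negative ⇒ the second point lies to the west; separation 29.49°.

29.49° west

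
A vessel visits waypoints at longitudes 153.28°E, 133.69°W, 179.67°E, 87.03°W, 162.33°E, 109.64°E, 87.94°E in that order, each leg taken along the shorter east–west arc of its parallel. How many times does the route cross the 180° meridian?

Leg 1: +153.28° → -133.69°, shortest Δλ = 73.03° (east) — crosses 180°.
Leg 2: -133.69° → +179.67°, shortest Δλ = -46.64° (west) — crosses 180°.
Leg 3: +179.67° → -87.03°, shortest Δλ = 93.3° (east) — crosses 180°.
Leg 4: -87.03° → +162.33°, shortest Δλ = -110.64° (west) — crosses 180°.
Leg 5: +162.33° → +109.64°, shortest Δλ = -52.69° (west) — does not cross 180°.
Leg 6: +109.64° → +87.94°, shortest Δλ = -21.7° (west) — does not cross 180°.
Total crossings: 4.

4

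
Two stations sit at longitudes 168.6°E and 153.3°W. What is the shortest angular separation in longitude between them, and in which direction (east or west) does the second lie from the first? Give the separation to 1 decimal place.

38.1° east

Raw difference: -153.3 − 168.6 = -321.9°.
Normalise into (−180°, 180°]: -321.9° + 360° = 38.1°.
Positive ⇒ the second point lies to the east; separation 38.1°.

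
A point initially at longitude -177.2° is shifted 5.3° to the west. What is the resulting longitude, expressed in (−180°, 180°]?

+177.5°

Start at -177.2°; shift −5.3° → -182.5°.
-182.5° lies outside (−180°, 180°]; add 360° → +177.5°.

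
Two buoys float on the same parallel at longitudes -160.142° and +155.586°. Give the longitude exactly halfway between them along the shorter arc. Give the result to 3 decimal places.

+177.722°

Signed shortest Δλ from -160.142° to +155.586° is -44.272°.
Midpoint longitude = -160.142° + (-44.272°)/2 = -160.142° − 22.136° = -182.278°.
Normalise into (−180°, 180°]: +177.722°.
(The naïve average (-160.142 + +155.586)/2 = -2.278° is on the wrong side of the globe.)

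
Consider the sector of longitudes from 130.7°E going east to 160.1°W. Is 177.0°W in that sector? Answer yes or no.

Yes

Band width going east from +130.7° to -160.1°: ((-160.1 − 130.7) mod 360) = 69.2°.
Offset of -177.0° east of the west edge: ((-177.0 − 130.7) mod 360) = 52.3°.
52.3° ≤ 69.2° ⇒ inside.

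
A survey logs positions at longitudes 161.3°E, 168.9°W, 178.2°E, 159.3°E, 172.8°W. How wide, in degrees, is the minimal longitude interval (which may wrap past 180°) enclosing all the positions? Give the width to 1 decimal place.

31.8°

Sort the longitudes: -172.8°, -168.9°, +159.3°, +161.3°, +178.2°.
Eastward gaps between consecutive values (wrapping around): 3.9°, 328.2°, 2.0°, 16.9°, 9.0°.
Largest gap = 328.2° ⇒ minimal covering band is its complement: 360° − 328.2° = 31.8°.
Band runs from +159.3° eastward to -168.9°, crossing the antimeridian.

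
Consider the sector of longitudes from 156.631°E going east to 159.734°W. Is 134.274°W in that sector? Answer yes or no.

No

Band width going east from +156.631° to -159.734°: ((-159.734 − 156.631) mod 360) = 43.635°.
Offset of -134.274° east of the west edge: ((-134.274 − 156.631) mod 360) = 69.095°.
69.095° > 43.635° ⇒ outside.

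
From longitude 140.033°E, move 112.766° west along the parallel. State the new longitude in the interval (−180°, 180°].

27.267°E

Start at +140.033°; shift −112.766° → +27.267°.
+27.267° already lies in (−180°, 180°].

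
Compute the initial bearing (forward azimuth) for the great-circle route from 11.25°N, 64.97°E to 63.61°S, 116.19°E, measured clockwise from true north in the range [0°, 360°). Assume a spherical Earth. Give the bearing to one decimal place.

159.6°

Δλ = 116.19 − 64.97 = 51.22°.
θ = atan2( sin Δλ · cos φ₂ , cos φ₁ · sin φ₂ − sin φ₁ · cos φ₂ · cos Δλ )
  = atan2(0.34650, -0.93289) = 159.624° → normalised to [0°, 360°): 159.624°.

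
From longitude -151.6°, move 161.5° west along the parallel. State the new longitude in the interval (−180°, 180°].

Start at -151.6°; shift −161.5° → -313.1°.
-313.1° lies outside (−180°, 180°]; add 360° → +46.9°.

+46.9°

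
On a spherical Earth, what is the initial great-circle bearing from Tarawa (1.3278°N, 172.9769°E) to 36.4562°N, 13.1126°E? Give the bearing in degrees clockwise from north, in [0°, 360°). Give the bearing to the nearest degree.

336°

Δλ = 13.1126 − 172.9769 = -159.8643°.
θ = atan2( sin Δλ · cos φ₂ , cos φ₁ · sin φ₂ − sin φ₁ · cos φ₂ · cos Δλ )
  = atan2(-0.27688, 0.61155) = -24.359° → normalised to [0°, 360°): 335.641°.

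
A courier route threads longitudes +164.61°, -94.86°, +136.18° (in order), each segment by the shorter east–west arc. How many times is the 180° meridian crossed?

Leg 1: +164.61° → -94.86°, shortest Δλ = 100.53° (east) — crosses 180°.
Leg 2: -94.86° → +136.18°, shortest Δλ = -128.96° (west) — crosses 180°.
Total crossings: 2.

2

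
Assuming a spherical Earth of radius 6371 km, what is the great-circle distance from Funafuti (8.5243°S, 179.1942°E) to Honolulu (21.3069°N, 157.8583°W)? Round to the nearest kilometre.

Δλ = -157.8583 − 179.1942 = -337.0525°; wrapped into (−180°, 180°]: 22.9475°.
Δφ = 21.3069 − -8.5243 = 29.8312°.
a = sin²(Δφ/2) + cos φ₁ · cos φ₂ · sin²(Δλ/2) = 0.102710.
c = 2·atan2(√a, √(1−a)) = 0.65248 rad → d = 6371·c ≈ 4156.95 km.

4157 km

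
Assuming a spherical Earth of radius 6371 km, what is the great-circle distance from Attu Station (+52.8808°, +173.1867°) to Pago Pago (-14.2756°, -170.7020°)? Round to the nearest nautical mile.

Δλ = -170.7020 − 173.1867 = -343.8887°; wrapped into (−180°, 180°]: 16.1113°.
Δφ = -14.2756 − 52.8808 = -67.1564°.
a = sin²(Δφ/2) + cos φ₁ · cos φ₂ · sin²(Δλ/2) = 0.317376.
c = 2·atan2(√a, √(1−a)) = 1.19690 rad → d = 6371·c ≈ 7625.44 km ≈ 4117.41 nmi.

4117 nmi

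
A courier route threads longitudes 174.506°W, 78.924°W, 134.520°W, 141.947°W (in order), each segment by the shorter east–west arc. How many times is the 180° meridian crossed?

Leg 1: -174.506° → -78.924°, shortest Δλ = 95.582° (east) — does not cross 180°.
Leg 2: -78.924° → -134.520°, shortest Δλ = -55.596° (west) — does not cross 180°.
Leg 3: -134.520° → -141.947°, shortest Δλ = -7.427° (west) — does not cross 180°.
Total crossings: 0.

0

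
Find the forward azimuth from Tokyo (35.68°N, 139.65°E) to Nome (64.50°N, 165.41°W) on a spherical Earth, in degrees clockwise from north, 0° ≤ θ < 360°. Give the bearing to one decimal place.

Δλ = -165.41 − 139.65 = -305.06°; wrapped into (−180°, 180°]: 54.94°.
θ = atan2( sin Δλ · cos φ₂ , cos φ₁ · sin φ₂ − sin φ₁ · cos φ₂ · cos Δλ )
  = atan2(0.35240, 0.58892) = 30.895° → normalised to [0°, 360°): 30.895°.

30.9°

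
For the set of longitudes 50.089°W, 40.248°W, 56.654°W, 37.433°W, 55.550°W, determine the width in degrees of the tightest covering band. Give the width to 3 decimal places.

Sort the longitudes: -56.654°, -55.550°, -50.089°, -40.248°, -37.433°.
Eastward gaps between consecutive values (wrapping around): 1.104°, 5.461°, 9.841°, 2.815°, 340.779°.
Largest gap = 340.779° ⇒ minimal covering band is its complement: 360° − 340.779° = 19.221°.
Band runs from -56.654° eastward to -37.433°.

19.221°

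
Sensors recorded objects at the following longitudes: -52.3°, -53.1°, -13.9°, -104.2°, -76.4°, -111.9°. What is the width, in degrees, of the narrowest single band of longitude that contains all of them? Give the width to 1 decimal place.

Sort the longitudes: -111.9°, -104.2°, -76.4°, -53.1°, -52.3°, -13.9°.
Eastward gaps between consecutive values (wrapping around): 7.7°, 27.8°, 23.3°, 0.8°, 38.4°, 262.0°.
Largest gap = 262.0° ⇒ minimal covering band is its complement: 360° − 262.0° = 98.0°.
Band runs from -111.9° eastward to -13.9°.

98.0°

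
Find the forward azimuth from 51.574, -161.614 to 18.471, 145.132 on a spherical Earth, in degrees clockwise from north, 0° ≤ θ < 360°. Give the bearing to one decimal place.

Δλ = 145.132 − -161.614 = 306.746°; wrapped into (−180°, 180°]: -53.254°.
θ = atan2( sin Δλ · cos φ₂ , cos φ₁ · sin φ₂ − sin φ₁ · cos φ₂ · cos Δλ )
  = atan2(-0.76002, -0.24764) = -108.047° → normalised to [0°, 360°): 251.953°.

252.0°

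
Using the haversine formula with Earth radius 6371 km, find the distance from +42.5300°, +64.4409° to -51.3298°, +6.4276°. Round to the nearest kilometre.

11841 km

Δλ = 6.4276 − 64.4409 = -58.0133°.
Δφ = -51.3298 − 42.5300 = -93.8598°.
a = sin²(Δφ/2) + cos φ₁ · cos φ₂ · sin²(Δλ/2) = 0.641929.
c = 2·atan2(√a, √(1−a)) = 1.85861 rad → d = 6371·c ≈ 11841.21 km.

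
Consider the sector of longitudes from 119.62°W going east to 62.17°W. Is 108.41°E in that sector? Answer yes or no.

Band width going east from -119.62° to -62.17°: ((-62.17 − -119.62) mod 360) = 57.45°.
Offset of +108.41° east of the west edge: ((108.41 − -119.62) mod 360) = 228.03°.
228.03° > 57.45° ⇒ outside.

No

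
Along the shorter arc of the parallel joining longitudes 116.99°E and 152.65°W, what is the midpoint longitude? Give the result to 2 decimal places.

162.17°E

Signed shortest Δλ from +116.99° to -152.65° is +90.36°.
Midpoint longitude = +116.99° + (+90.36°)/2 = +116.99° + 45.18° = +162.17°.
(The naïve average (+116.99 + -152.65)/2 = -17.83° is on the wrong side of the globe.)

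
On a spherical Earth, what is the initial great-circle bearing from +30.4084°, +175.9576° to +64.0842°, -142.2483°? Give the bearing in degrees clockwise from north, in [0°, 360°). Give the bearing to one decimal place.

25.5°

Δλ = -142.2483 − 175.9576 = -318.2059°; wrapped into (−180°, 180°]: 41.7941°.
θ = atan2( sin Δλ · cos φ₂ , cos φ₁ · sin φ₂ − sin φ₁ · cos φ₂ · cos Δλ )
  = atan2(0.29127, 0.61078) = 25.496° → normalised to [0°, 360°): 25.496°.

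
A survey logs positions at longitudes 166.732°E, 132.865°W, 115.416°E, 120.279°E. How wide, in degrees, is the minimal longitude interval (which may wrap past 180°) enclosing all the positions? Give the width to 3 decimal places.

Sort the longitudes: -132.865°, +115.416°, +120.279°, +166.732°.
Eastward gaps between consecutive values (wrapping around): 248.281°, 4.863°, 46.453°, 60.403°.
Largest gap = 248.281° ⇒ minimal covering band is its complement: 360° − 248.281° = 111.719°.
Band runs from +115.416° eastward to -132.865°, crossing the antimeridian.

111.719°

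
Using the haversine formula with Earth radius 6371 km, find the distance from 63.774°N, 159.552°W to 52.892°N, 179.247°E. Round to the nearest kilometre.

1715 km

Δλ = 179.247 − -159.552 = 338.799°; wrapped into (−180°, 180°]: -21.201°.
Δφ = 52.892 − 63.774 = -10.882°.
a = sin²(Δφ/2) + cos φ₁ · cos φ₂ · sin²(Δλ/2) = 0.018014.
c = 2·atan2(√a, √(1−a)) = 0.26924 rad → d = 6371·c ≈ 1715.34 km.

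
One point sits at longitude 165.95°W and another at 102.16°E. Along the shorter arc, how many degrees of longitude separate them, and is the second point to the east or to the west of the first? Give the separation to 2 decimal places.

Raw difference: 102.16 − -165.95 = 268.11°.
Normalise into (−180°, 180°]: 268.11° − 360° = -91.89°.
Negative ⇒ the second point lies to the west; separation 91.89°.

91.89° west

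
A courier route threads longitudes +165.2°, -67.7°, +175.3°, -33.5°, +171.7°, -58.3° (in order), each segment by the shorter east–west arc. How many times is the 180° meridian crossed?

5

Leg 1: +165.2° → -67.7°, shortest Δλ = 127.1° (east) — crosses 180°.
Leg 2: -67.7° → +175.3°, shortest Δλ = -117.0° (west) — crosses 180°.
Leg 3: +175.3° → -33.5°, shortest Δλ = 151.2° (east) — crosses 180°.
Leg 4: -33.5° → +171.7°, shortest Δλ = -154.8° (west) — crosses 180°.
Leg 5: +171.7° → -58.3°, shortest Δλ = 130.0° (east) — crosses 180°.
Total crossings: 5.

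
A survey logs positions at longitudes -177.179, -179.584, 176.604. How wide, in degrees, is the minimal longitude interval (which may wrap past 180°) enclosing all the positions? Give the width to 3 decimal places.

6.217°

Sort the longitudes: -179.584°, -177.179°, +176.604°.
Eastward gaps between consecutive values (wrapping around): 2.405°, 353.783°, 3.812°.
Largest gap = 353.783° ⇒ minimal covering band is its complement: 360° − 353.783° = 6.217°.
Band runs from +176.604° eastward to -177.179°, crossing the antimeridian.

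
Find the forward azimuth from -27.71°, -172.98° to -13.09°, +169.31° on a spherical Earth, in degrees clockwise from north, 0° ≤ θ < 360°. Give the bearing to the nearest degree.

Δλ = 169.31 − -172.98 = 342.29°; wrapped into (−180°, 180°]: -17.71°.
θ = atan2( sin Δλ · cos φ₂ , cos φ₁ · sin φ₂ − sin φ₁ · cos φ₂ · cos Δλ )
  = atan2(-0.29629, 0.23094) = -52.066° → normalised to [0°, 360°): 307.934°.

308°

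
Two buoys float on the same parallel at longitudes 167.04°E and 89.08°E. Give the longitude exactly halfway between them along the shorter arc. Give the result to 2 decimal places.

Signed shortest Δλ from +167.04° to +89.08° is -77.96°.
Midpoint longitude = +167.04° + (-77.96°)/2 = +167.04° − 38.98° = +128.06°.

128.06°E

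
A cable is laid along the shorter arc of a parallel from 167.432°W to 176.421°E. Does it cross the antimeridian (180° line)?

Yes

Naïve |176.421 − -167.432| = 343.853° > 180°, so the shorter arc goes the other way round — across 180°.
Signed shortest Δλ = ((176.421 − -167.432 + 180) mod 360) − 180 = -16.147°.
Going west by 16.147° from -167.432° passes through 180° before reaching +176.421°.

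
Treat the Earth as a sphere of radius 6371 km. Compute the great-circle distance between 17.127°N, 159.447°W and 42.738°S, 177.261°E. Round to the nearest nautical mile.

3818 nmi

Δλ = 177.261 − -159.447 = 336.708°; wrapped into (−180°, 180°]: -23.292°.
Δφ = -42.738 − 17.127 = -59.865°.
a = sin²(Δφ/2) + cos φ₁ · cos φ₂ · sin²(Δλ/2) = 0.277582.
c = 2·atan2(√a, √(1−a)) = 1.10981 rad → d = 6371·c ≈ 7070.57 km ≈ 3817.80 nmi.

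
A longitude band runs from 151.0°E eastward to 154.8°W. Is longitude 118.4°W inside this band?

No

Band width going east from +151.0° to -154.8°: ((-154.8 − 151.0) mod 360) = 54.2°.
Offset of -118.4° east of the west edge: ((-118.4 − 151.0) mod 360) = 90.6°.
90.6° > 54.2° ⇒ outside.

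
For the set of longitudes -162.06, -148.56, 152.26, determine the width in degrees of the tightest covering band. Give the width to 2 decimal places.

Sort the longitudes: -162.06°, -148.56°, +152.26°.
Eastward gaps between consecutive values (wrapping around): 13.50°, 300.82°, 45.68°.
Largest gap = 300.82° ⇒ minimal covering band is its complement: 360° − 300.82° = 59.18°.
Band runs from +152.26° eastward to -148.56°, crossing the antimeridian.

59.18°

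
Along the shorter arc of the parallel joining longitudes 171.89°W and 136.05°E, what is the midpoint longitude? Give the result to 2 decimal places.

162.08°E

Signed shortest Δλ from -171.89° to +136.05° is -52.06°.
Midpoint longitude = -171.89° + (-52.06°)/2 = -171.89° − 26.03° = -197.92°.
Normalise into (−180°, 180°]: +162.08°.
(The naïve average (-171.89 + +136.05)/2 = -17.92° is on the wrong side of the globe.)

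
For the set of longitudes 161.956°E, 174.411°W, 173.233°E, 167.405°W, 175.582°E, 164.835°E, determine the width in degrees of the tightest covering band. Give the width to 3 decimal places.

Sort the longitudes: -174.411°, -167.405°, +161.956°, +164.835°, +173.233°, +175.582°.
Eastward gaps between consecutive values (wrapping around): 7.006°, 329.361°, 2.879°, 8.398°, 2.349°, 10.007°.
Largest gap = 329.361° ⇒ minimal covering band is its complement: 360° − 329.361° = 30.639°.
Band runs from +161.956° eastward to -167.405°, crossing the antimeridian.

30.639°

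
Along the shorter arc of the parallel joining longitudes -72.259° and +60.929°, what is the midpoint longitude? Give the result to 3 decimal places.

-5.665°

Signed shortest Δλ from -72.259° to +60.929° is +133.188°.
Midpoint longitude = -72.259° + (+133.188°)/2 = -72.259° + 66.594° = -5.665°.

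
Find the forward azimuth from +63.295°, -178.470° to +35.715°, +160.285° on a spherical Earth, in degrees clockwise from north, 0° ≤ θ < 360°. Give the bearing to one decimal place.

Δλ = 160.285 − -178.470 = 338.755°; wrapped into (−180°, 180°]: -21.245°.
θ = atan2( sin Δλ · cos φ₂ , cos φ₁ · sin φ₂ − sin φ₁ · cos φ₂ · cos Δλ )
  = atan2(-0.29421, -0.41369) = -144.580° → normalised to [0°, 360°): 215.420°.

215.4°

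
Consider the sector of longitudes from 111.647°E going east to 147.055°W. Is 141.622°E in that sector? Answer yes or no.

Yes

Band width going east from +111.647° to -147.055°: ((-147.055 − 111.647) mod 360) = 101.298°.
Offset of +141.622° east of the west edge: ((141.622 − 111.647) mod 360) = 29.975°.
29.975° ≤ 101.298° ⇒ inside.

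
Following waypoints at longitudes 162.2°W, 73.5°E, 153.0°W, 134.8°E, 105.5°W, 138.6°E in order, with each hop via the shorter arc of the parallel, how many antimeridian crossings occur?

Leg 1: -162.2° → +73.5°, shortest Δλ = -124.3° (west) — crosses 180°.
Leg 2: +73.5° → -153.0°, shortest Δλ = 133.5° (east) — crosses 180°.
Leg 3: -153.0° → +134.8°, shortest Δλ = -72.2° (west) — crosses 180°.
Leg 4: +134.8° → -105.5°, shortest Δλ = 119.7° (east) — crosses 180°.
Leg 5: -105.5° → +138.6°, shortest Δλ = -115.9° (west) — crosses 180°.
Total crossings: 5.

5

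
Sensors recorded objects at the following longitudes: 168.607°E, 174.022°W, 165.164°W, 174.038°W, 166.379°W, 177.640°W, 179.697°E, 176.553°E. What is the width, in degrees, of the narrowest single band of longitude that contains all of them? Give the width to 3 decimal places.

Sort the longitudes: -177.640°, -174.038°, -174.022°, -166.379°, -165.164°, +168.607°, +176.553°, +179.697°.
Eastward gaps between consecutive values (wrapping around): 3.602°, 0.016°, 7.643°, 1.215°, 333.771°, 7.946°, 3.144°, 2.663°.
Largest gap = 333.771° ⇒ minimal covering band is its complement: 360° − 333.771° = 26.229°.
Band runs from +168.607° eastward to -165.164°, crossing the antimeridian.

26.229°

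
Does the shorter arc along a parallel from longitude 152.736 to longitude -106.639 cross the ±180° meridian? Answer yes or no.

Yes

Naïve |-106.639 − 152.736| = 259.375° > 180°, so the shorter arc goes the other way round — across 180°.
Signed shortest Δλ = ((-106.639 − 152.736 + 180) mod 360) − 180 = 100.625°.
Going east by 100.625° from +152.736° passes through 180° before reaching -106.639°.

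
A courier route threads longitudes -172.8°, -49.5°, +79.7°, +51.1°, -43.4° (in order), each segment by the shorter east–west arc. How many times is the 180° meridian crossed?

Leg 1: -172.8° → -49.5°, shortest Δλ = 123.3° (east) — does not cross 180°.
Leg 2: -49.5° → +79.7°, shortest Δλ = 129.2° (east) — does not cross 180°.
Leg 3: +79.7° → +51.1°, shortest Δλ = -28.6° (west) — does not cross 180°.
Leg 4: +51.1° → -43.4°, shortest Δλ = -94.5° (west) — does not cross 180°.
Total crossings: 0.

0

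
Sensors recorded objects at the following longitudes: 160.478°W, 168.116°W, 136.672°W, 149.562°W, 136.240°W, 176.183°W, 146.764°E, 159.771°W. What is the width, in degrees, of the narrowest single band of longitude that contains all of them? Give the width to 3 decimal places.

76.996°

Sort the longitudes: -176.183°, -168.116°, -160.478°, -159.771°, -149.562°, -136.672°, -136.240°, +146.764°.
Eastward gaps between consecutive values (wrapping around): 8.067°, 7.638°, 0.707°, 10.209°, 12.890°, 0.432°, 283.004°, 37.053°.
Largest gap = 283.004° ⇒ minimal covering band is its complement: 360° − 283.004° = 76.996°.
Band runs from +146.764° eastward to -136.240°, crossing the antimeridian.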